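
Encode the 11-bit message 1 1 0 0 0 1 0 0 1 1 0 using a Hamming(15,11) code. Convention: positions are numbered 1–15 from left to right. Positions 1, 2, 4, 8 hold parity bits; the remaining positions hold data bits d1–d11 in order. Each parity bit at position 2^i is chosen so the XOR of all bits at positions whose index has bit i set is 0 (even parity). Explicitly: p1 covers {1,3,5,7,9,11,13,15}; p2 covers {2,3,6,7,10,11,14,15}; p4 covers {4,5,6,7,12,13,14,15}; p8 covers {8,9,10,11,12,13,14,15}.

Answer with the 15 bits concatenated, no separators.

111110010100110

Place data at non-parity positions: p1 p2 1 p4 1 0 0 p8 0 1 0 0 1 1 0
p1 (pos 1,3,5,7,9,11,13,15): XOR of data positions = 1⊕1⊕0⊕0⊕0⊕1⊕0 = 1
p2 (pos 2,3,6,7,10,11,14,15): XOR of data positions = 1⊕0⊕0⊕1⊕0⊕1⊕0 = 1
p4 (pos 4,5,6,7,12,13,14,15): XOR of data positions = 1⊕0⊕0⊕0⊕1⊕1⊕0 = 1
p8 (pos 8,9,10,11,12,13,14,15): XOR of data positions = 0⊕1⊕0⊕0⊕1⊕1⊕0 = 1
Codeword: 111110010100110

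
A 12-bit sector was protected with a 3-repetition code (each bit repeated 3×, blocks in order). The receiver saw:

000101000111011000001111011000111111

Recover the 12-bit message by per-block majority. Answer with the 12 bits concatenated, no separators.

010110011011

Block 1 (000): 0 ones → 0
Block 2 (101): 2 ones → 1
Block 3 (000): 0 ones → 0
Block 4 (111): 3 ones → 1
Block 5 (011): 2 ones → 1
Block 6 (000): 0 ones → 0
Block 7 (001): 1 one → 0
Block 8 (111): 3 ones → 1
Block 9 (011): 2 ones → 1
Block 10 (000): 0 ones → 0
Block 11 (111): 3 ones → 1
Block 12 (111): 3 ones → 1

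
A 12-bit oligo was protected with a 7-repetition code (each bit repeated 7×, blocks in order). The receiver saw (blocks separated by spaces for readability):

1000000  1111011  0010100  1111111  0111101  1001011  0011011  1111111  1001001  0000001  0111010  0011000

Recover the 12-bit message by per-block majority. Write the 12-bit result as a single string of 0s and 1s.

Block 1 (1000000): 1 one → 0
Block 2 (1111011): 6 ones → 1
Block 3 (0010100): 2 ones → 0
Block 4 (1111111): 7 ones → 1
Block 5 (0111101): 5 ones → 1
Block 6 (1001011): 4 ones → 1
Block 7 (0011011): 4 ones → 1
Block 8 (1111111): 7 ones → 1
Block 9 (1001001): 3 ones → 0
Block 10 (0000001): 1 one → 0
Block 11 (0111010): 4 ones → 1
Block 12 (0011000): 2 ones → 0

010111110010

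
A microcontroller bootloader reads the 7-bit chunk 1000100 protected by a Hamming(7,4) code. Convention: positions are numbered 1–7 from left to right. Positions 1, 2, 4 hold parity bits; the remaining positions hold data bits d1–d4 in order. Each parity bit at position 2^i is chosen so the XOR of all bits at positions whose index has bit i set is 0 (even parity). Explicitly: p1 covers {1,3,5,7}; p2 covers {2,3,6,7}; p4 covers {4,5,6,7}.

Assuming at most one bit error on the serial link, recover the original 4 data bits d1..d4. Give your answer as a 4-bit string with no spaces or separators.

0100

s1 (pos 1,3,5,7): 1⊕0⊕1⊕0 = 0
s2 (pos 2,3,6,7): 0⊕0⊕0⊕0 = 0
s4 (pos 4,5,6,7): 0⊕1⊕0⊕0 = 1
Syndrome s4…s1 = 100 → error at position 4.
Flip position 4: 1000100 → 1001100
Read data bits from positions 3,5,6,7: 0100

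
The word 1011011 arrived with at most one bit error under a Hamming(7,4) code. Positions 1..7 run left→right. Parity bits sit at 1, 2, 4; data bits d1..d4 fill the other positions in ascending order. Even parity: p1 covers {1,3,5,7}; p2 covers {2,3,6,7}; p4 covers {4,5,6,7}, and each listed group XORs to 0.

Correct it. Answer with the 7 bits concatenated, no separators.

1011010

s1 (pos 1,3,5,7): 1⊕1⊕0⊕1 = 1
s2 (pos 2,3,6,7): 0⊕1⊕1⊕1 = 1
s4 (pos 4,5,6,7): 1⊕0⊕1⊕1 = 1
Syndrome s4…s1 = 111 → error at position 7.
Flip position 7: 1011011 → 1011010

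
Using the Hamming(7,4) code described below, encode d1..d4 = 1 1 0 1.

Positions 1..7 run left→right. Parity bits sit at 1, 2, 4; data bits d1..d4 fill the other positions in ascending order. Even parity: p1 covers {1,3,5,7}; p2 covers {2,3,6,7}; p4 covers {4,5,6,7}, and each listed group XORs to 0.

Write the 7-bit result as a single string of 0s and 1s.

Place data at non-parity positions: p1 p2 1 p4 1 0 1
p1 (pos 1,3,5,7): XOR of data positions = 1⊕1⊕1 = 1
p2 (pos 2,3,6,7): XOR of data positions = 1⊕0⊕1 = 0
p4 (pos 4,5,6,7): XOR of data positions = 1⊕0⊕1 = 0
Codeword: 1010101

1010101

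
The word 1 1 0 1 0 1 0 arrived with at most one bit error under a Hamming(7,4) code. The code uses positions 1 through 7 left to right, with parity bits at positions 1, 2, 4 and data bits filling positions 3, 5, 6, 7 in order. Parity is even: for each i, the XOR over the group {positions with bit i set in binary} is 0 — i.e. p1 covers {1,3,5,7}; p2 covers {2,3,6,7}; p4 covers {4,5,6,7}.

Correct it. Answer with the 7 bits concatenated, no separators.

0101010

s1 (pos 1,3,5,7): 1⊕0⊕0⊕0 = 1
s2 (pos 2,3,6,7): 1⊕0⊕1⊕0 = 0
s4 (pos 4,5,6,7): 1⊕0⊕1⊕0 = 0
Syndrome s4…s1 = 001 → error at position 1.
Flip position 1: 1101010 → 0101010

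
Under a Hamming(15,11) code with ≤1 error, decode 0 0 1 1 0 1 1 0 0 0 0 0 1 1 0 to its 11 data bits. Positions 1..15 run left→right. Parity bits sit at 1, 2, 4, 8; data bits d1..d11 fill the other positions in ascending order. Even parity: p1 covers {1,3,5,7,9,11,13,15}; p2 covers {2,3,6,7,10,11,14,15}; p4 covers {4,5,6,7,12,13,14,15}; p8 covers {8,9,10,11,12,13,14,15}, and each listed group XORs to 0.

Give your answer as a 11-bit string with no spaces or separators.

s1 (pos 1,3,5,7,9,11,13,15): 0⊕1⊕0⊕1⊕0⊕0⊕1⊕0 = 1
s2 (pos 2,3,6,7,10,11,14,15): 0⊕1⊕1⊕1⊕0⊕0⊕1⊕0 = 0
s4 (pos 4,5,6,7,12,13,14,15): 1⊕0⊕1⊕1⊕0⊕1⊕1⊕0 = 1
s8 (pos 8,9,10,11,12,13,14,15): 0⊕0⊕0⊕0⊕0⊕1⊕1⊕0 = 0
Syndrome s8…s1 = 0101 → error at position 5.
Flip position 5: 001101100000110 → 001111100000110
Read data bits from positions 3,5,6,7,9,10,11,12,13,14,15: 11110000110

11110000110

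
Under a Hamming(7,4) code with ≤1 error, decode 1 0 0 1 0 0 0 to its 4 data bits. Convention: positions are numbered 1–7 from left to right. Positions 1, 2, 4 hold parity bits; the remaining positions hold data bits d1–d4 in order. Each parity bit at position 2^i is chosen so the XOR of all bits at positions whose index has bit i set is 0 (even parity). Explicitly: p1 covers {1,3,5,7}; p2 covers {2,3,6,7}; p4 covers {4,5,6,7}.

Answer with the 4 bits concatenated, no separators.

0100

s1 (pos 1,3,5,7): 1⊕0⊕0⊕0 = 1
s2 (pos 2,3,6,7): 0⊕0⊕0⊕0 = 0
s4 (pos 4,5,6,7): 1⊕0⊕0⊕0 = 1
Syndrome s4…s1 = 101 → error at position 5.
Flip position 5: 1001000 → 1001100
Read data bits from positions 3,5,6,7: 0100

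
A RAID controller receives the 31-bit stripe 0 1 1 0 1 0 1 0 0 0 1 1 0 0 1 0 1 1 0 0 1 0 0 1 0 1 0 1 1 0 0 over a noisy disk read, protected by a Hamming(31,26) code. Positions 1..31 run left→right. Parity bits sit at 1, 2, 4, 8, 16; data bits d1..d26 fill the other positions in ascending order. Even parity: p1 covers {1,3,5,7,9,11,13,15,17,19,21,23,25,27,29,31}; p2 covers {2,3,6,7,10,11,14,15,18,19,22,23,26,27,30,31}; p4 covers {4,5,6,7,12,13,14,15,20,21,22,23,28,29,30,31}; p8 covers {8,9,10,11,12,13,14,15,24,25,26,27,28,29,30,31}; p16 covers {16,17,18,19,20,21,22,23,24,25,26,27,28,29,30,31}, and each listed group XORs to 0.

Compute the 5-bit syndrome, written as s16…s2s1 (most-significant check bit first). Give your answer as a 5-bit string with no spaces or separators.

s1 (pos 1,3,5,7,9,11,13,15,17,19,21,23,25,27,29,31): 0⊕1⊕1⊕1⊕0⊕1⊕0⊕1⊕1⊕0⊕1⊕0⊕0⊕0⊕1⊕0 = 0
s2 (pos 2,3,6,7,10,11,14,15,18,19,22,23,26,27,30,31): 1⊕1⊕0⊕1⊕0⊕1⊕0⊕1⊕1⊕0⊕0⊕0⊕1⊕0⊕0⊕0 = 1
s4 (pos 4,5,6,7,12,13,14,15,20,21,22,23,28,29,30,31): 0⊕1⊕0⊕1⊕1⊕0⊕0⊕1⊕0⊕1⊕0⊕0⊕1⊕1⊕0⊕0 = 1
s8 (pos 8,9,10,11,12,13,14,15,24,25,26,27,28,29,30,31): 0⊕0⊕0⊕1⊕1⊕0⊕0⊕1⊕1⊕0⊕1⊕0⊕1⊕1⊕0⊕0 = 1
s16 (pos 16,17,18,19,20,21,22,23,24,25,26,27,28,29,30,31): 0⊕1⊕1⊕0⊕0⊕1⊕0⊕0⊕1⊕0⊕1⊕0⊕1⊕1⊕0⊕0 = 1
Syndrome s16…s1 = 11110 → error at position 30.

11110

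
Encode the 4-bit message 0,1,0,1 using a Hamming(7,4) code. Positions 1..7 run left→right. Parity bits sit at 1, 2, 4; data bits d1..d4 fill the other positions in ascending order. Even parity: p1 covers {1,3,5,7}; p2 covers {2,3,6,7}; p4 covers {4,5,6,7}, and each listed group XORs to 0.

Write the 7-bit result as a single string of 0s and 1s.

Place data at non-parity positions: p1 p2 0 p4 1 0 1
p1 (pos 1,3,5,7): XOR of data positions = 0⊕1⊕1 = 0
p2 (pos 2,3,6,7): XOR of data positions = 0⊕0⊕1 = 1
p4 (pos 4,5,6,7): XOR of data positions = 1⊕0⊕1 = 0
Codeword: 0100101

0100101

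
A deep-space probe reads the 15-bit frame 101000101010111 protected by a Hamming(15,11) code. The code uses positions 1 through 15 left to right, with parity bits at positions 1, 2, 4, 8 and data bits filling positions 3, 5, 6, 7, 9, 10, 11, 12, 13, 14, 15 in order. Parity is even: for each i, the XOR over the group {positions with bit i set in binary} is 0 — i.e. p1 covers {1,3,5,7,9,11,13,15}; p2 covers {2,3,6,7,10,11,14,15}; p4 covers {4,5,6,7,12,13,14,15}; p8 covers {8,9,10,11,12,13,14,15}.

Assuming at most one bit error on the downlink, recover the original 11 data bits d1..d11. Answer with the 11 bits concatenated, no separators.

10011000111

s1 (pos 1,3,5,7,9,11,13,15): 1⊕1⊕0⊕1⊕1⊕1⊕1⊕1 = 1
s2 (pos 2,3,6,7,10,11,14,15): 0⊕1⊕0⊕1⊕0⊕1⊕1⊕1 = 1
s4 (pos 4,5,6,7,12,13,14,15): 0⊕0⊕0⊕1⊕0⊕1⊕1⊕1 = 0
s8 (pos 8,9,10,11,12,13,14,15): 0⊕1⊕0⊕1⊕0⊕1⊕1⊕1 = 1
Syndrome s8…s1 = 1011 → error at position 11.
Flip position 11: 101000101010111 → 101000101000111
Read data bits from positions 3,5,6,7,9,10,11,12,13,14,15: 10011000111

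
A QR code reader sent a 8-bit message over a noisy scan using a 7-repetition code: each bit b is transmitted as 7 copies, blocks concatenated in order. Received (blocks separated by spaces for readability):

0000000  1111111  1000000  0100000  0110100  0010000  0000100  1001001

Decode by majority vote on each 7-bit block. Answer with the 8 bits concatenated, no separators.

Block 1 (0000000): 0 ones → 0
Block 2 (1111111): 7 ones → 1
Block 3 (1000000): 1 one → 0
Block 4 (0100000): 1 one → 0
Block 5 (0110100): 3 ones → 0
Block 6 (0010000): 1 one → 0
Block 7 (0000100): 1 one → 0
Block 8 (1001001): 3 ones → 0

01000000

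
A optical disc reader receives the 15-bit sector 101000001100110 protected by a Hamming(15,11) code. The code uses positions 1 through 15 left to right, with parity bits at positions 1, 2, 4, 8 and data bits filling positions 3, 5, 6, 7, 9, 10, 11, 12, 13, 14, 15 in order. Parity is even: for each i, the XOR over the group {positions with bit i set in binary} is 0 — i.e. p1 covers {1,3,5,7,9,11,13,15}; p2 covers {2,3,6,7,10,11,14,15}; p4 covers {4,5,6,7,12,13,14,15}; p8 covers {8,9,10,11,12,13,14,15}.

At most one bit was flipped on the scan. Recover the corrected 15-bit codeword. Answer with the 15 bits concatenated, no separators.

111000001100110

s1 (pos 1,3,5,7,9,11,13,15): 1⊕1⊕0⊕0⊕1⊕0⊕1⊕0 = 0
s2 (pos 2,3,6,7,10,11,14,15): 0⊕1⊕0⊕0⊕1⊕0⊕1⊕0 = 1
s4 (pos 4,5,6,7,12,13,14,15): 0⊕0⊕0⊕0⊕0⊕1⊕1⊕0 = 0
s8 (pos 8,9,10,11,12,13,14,15): 0⊕1⊕1⊕0⊕0⊕1⊕1⊕0 = 0
Syndrome s8…s1 = 0010 → error at position 2.
Flip position 2: 101000001100110 → 111000001100110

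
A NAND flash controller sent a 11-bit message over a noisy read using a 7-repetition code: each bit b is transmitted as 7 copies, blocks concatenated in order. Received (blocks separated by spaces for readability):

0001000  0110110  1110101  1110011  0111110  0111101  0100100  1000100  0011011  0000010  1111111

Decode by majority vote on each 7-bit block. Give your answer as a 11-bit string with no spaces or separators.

Block 1 (0001000): 1 one → 0
Block 2 (0110110): 4 ones → 1
Block 3 (1110101): 5 ones → 1
Block 4 (1110011): 5 ones → 1
Block 5 (0111110): 5 ones → 1
Block 6 (0111101): 5 ones → 1
Block 7 (0100100): 2 ones → 0
Block 8 (1000100): 2 ones → 0
Block 9 (0011011): 4 ones → 1
Block 10 (0000010): 1 one → 0
Block 11 (1111111): 7 ones → 1

01111100101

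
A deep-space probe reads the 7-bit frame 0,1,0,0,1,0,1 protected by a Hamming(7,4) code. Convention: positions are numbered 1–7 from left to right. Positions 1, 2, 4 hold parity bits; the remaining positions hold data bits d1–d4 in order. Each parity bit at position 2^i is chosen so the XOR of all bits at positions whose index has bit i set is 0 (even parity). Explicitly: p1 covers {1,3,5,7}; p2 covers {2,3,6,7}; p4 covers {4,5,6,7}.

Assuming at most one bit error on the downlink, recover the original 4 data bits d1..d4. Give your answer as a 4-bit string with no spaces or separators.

s1 (pos 1,3,5,7): 0⊕0⊕1⊕1 = 0
s2 (pos 2,3,6,7): 1⊕0⊕0⊕1 = 0
s4 (pos 4,5,6,7): 0⊕1⊕0⊕1 = 0
Syndrome s4…s1 = 000 → no error.
Read data bits from positions 3,5,6,7: 0101

0101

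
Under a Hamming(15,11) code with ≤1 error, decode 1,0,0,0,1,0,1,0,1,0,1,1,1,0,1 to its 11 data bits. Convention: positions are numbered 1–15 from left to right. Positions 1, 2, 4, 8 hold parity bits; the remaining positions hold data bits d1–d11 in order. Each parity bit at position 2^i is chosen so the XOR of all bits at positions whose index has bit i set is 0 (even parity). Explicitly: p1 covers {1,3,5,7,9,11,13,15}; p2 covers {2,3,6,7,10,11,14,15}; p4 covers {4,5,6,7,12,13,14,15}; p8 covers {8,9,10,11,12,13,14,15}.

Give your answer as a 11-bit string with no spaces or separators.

01011011100

s1 (pos 1,3,5,7,9,11,13,15): 1⊕0⊕1⊕1⊕1⊕1⊕1⊕1 = 1
s2 (pos 2,3,6,7,10,11,14,15): 0⊕0⊕0⊕1⊕0⊕1⊕0⊕1 = 1
s4 (pos 4,5,6,7,12,13,14,15): 0⊕1⊕0⊕1⊕1⊕1⊕0⊕1 = 1
s8 (pos 8,9,10,11,12,13,14,15): 0⊕1⊕0⊕1⊕1⊕1⊕0⊕1 = 1
Syndrome s8…s1 = 1111 → error at position 15.
Flip position 15: 100010101011101 → 100010101011100
Read data bits from positions 3,5,6,7,9,10,11,12,13,14,15: 01011011100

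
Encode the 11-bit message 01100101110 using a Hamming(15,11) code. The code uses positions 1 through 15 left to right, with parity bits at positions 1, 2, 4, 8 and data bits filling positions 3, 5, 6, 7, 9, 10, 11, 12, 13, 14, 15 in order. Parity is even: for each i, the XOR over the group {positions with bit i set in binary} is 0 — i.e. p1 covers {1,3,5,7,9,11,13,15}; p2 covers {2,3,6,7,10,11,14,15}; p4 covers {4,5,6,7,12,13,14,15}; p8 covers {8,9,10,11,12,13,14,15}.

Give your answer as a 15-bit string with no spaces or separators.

010111000101110

Place data at non-parity positions: p1 p2 0 p4 1 1 0 p8 0 1 0 1 1 1 0
p1 (pos 1,3,5,7,9,11,13,15): XOR of data positions = 0⊕1⊕0⊕0⊕0⊕1⊕0 = 0
p2 (pos 2,3,6,7,10,11,14,15): XOR of data positions = 0⊕1⊕0⊕1⊕0⊕1⊕0 = 1
p4 (pos 4,5,6,7,12,13,14,15): XOR of data positions = 1⊕1⊕0⊕1⊕1⊕1⊕0 = 1
p8 (pos 8,9,10,11,12,13,14,15): XOR of data positions = 0⊕1⊕0⊕1⊕1⊕1⊕0 = 0
Codeword: 010111000101110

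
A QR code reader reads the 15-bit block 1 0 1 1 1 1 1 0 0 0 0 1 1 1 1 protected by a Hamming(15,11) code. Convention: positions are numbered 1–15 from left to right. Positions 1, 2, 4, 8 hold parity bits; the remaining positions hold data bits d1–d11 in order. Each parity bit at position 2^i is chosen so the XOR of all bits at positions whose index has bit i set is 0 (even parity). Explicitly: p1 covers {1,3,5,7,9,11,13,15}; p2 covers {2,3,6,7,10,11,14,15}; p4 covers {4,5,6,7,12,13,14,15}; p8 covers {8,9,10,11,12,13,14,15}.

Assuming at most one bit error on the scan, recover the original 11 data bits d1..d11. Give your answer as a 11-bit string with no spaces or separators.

s1 (pos 1,3,5,7,9,11,13,15): 1⊕1⊕1⊕1⊕0⊕0⊕1⊕1 = 0
s2 (pos 2,3,6,7,10,11,14,15): 0⊕1⊕1⊕1⊕0⊕0⊕1⊕1 = 1
s4 (pos 4,5,6,7,12,13,14,15): 1⊕1⊕1⊕1⊕1⊕1⊕1⊕1 = 0
s8 (pos 8,9,10,11,12,13,14,15): 0⊕0⊕0⊕0⊕1⊕1⊕1⊕1 = 0
Syndrome s8…s1 = 0010 → error at position 2.
Flip position 2: 101111100001111 → 111111100001111
Read data bits from positions 3,5,6,7,9,10,11,12,13,14,15: 11110001111

11110001111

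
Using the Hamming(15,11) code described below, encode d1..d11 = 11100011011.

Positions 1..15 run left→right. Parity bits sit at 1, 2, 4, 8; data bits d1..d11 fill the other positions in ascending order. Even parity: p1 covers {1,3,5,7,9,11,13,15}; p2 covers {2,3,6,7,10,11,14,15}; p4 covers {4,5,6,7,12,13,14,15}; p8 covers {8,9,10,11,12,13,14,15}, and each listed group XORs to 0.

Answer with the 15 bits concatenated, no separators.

011111000011011

Place data at non-parity positions: p1 p2 1 p4 1 1 0 p8 0 0 1 1 0 1 1
p1 (pos 1,3,5,7,9,11,13,15): XOR of data positions = 1⊕1⊕0⊕0⊕1⊕0⊕1 = 0
p2 (pos 2,3,6,7,10,11,14,15): XOR of data positions = 1⊕1⊕0⊕0⊕1⊕1⊕1 = 1
p4 (pos 4,5,6,7,12,13,14,15): XOR of data positions = 1⊕1⊕0⊕1⊕0⊕1⊕1 = 1
p8 (pos 8,9,10,11,12,13,14,15): XOR of data positions = 0⊕0⊕1⊕1⊕0⊕1⊕1 = 0
Codeword: 011111000011011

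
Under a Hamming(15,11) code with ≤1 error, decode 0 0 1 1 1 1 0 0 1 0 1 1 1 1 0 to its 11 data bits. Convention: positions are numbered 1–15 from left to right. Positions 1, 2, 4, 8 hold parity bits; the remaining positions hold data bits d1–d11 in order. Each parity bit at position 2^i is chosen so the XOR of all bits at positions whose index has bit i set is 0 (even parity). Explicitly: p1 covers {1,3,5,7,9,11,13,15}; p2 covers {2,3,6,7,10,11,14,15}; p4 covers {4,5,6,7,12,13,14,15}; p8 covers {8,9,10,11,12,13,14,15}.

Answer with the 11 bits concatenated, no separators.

11100011110

s1 (pos 1,3,5,7,9,11,13,15): 0⊕1⊕1⊕0⊕1⊕1⊕1⊕0 = 1
s2 (pos 2,3,6,7,10,11,14,15): 0⊕1⊕1⊕0⊕0⊕1⊕1⊕0 = 0
s4 (pos 4,5,6,7,12,13,14,15): 1⊕1⊕1⊕0⊕1⊕1⊕1⊕0 = 0
s8 (pos 8,9,10,11,12,13,14,15): 0⊕1⊕0⊕1⊕1⊕1⊕1⊕0 = 1
Syndrome s8…s1 = 1001 → error at position 9.
Flip position 9: 001111001011110 → 001111000011110
Read data bits from positions 3,5,6,7,9,10,11,12,13,14,15: 11100011110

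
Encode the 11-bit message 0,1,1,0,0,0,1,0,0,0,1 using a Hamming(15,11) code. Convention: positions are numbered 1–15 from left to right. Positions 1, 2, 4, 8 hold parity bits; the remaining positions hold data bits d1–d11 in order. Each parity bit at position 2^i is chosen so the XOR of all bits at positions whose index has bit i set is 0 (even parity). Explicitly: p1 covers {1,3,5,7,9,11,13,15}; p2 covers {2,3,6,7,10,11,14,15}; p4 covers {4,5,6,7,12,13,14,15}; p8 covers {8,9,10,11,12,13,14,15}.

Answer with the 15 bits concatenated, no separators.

Place data at non-parity positions: p1 p2 0 p4 1 1 0 p8 0 0 1 0 0 0 1
p1 (pos 1,3,5,7,9,11,13,15): XOR of data positions = 0⊕1⊕0⊕0⊕1⊕0⊕1 = 1
p2 (pos 2,3,6,7,10,11,14,15): XOR of data positions = 0⊕1⊕0⊕0⊕1⊕0⊕1 = 1
p4 (pos 4,5,6,7,12,13,14,15): XOR of data positions = 1⊕1⊕0⊕0⊕0⊕0⊕1 = 1
p8 (pos 8,9,10,11,12,13,14,15): XOR of data positions = 0⊕0⊕1⊕0⊕0⊕0⊕1 = 0
Codeword: 110111000010001

110111000010001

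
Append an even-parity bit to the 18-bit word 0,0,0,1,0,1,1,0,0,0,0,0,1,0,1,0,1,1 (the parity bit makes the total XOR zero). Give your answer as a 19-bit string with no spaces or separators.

0001011000001010111

XOR of the 18 data bits: 0⊕0⊕0⊕1⊕0⊕1⊕1⊕0⊕0⊕0⊕0⊕0⊕1⊕0⊕1⊕0⊕1⊕1 = 1
Parity bit = 1 (so all 19 bits XOR to 0).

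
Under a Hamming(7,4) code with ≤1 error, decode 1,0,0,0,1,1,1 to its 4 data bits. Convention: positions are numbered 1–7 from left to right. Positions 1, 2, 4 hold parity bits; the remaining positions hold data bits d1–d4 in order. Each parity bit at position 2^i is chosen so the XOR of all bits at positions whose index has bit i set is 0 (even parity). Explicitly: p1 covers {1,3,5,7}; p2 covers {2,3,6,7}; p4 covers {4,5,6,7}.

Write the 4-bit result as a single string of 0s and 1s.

s1 (pos 1,3,5,7): 1⊕0⊕1⊕1 = 1
s2 (pos 2,3,6,7): 0⊕0⊕1⊕1 = 0
s4 (pos 4,5,6,7): 0⊕1⊕1⊕1 = 1
Syndrome s4…s1 = 101 → error at position 5.
Flip position 5: 1000111 → 1000011
Read data bits from positions 3,5,6,7: 0011

0011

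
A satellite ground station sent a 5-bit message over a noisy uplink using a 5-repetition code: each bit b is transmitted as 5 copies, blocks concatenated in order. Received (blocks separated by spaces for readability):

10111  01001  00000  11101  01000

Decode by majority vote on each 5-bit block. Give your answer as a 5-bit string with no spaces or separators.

10010

Block 1 (10111): 4 ones → 1
Block 2 (01001): 2 ones → 0
Block 3 (00000): 0 ones → 0
Block 4 (11101): 4 ones → 1
Block 5 (01000): 1 one → 0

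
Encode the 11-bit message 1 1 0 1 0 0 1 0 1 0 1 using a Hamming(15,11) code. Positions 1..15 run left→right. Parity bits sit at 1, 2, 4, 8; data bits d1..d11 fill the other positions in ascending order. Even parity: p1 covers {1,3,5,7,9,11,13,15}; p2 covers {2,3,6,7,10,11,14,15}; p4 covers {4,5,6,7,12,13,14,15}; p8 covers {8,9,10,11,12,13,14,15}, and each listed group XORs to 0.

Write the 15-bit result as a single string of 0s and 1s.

Place data at non-parity positions: p1 p2 1 p4 1 0 1 p8 0 0 1 0 1 0 1
p1 (pos 1,3,5,7,9,11,13,15): XOR of data positions = 1⊕1⊕1⊕0⊕1⊕1⊕1 = 0
p2 (pos 2,3,6,7,10,11,14,15): XOR of data positions = 1⊕0⊕1⊕0⊕1⊕0⊕1 = 0
p4 (pos 4,5,6,7,12,13,14,15): XOR of data positions = 1⊕0⊕1⊕0⊕1⊕0⊕1 = 0
p8 (pos 8,9,10,11,12,13,14,15): XOR of data positions = 0⊕0⊕1⊕0⊕1⊕0⊕1 = 1
Codeword: 001010110010101

001010110010101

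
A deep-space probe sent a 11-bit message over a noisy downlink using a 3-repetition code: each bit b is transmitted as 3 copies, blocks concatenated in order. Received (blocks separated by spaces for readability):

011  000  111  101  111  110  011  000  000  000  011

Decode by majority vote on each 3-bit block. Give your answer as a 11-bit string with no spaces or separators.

10111110001

Block 1 (011): 2 ones → 1
Block 2 (000): 0 ones → 0
Block 3 (111): 3 ones → 1
Block 4 (101): 2 ones → 1
Block 5 (111): 3 ones → 1
Block 6 (110): 2 ones → 1
Block 7 (011): 2 ones → 1
Block 8 (000): 0 ones → 0
Block 9 (000): 0 ones → 0
Block 10 (000): 0 ones → 0
Block 11 (011): 2 ones → 1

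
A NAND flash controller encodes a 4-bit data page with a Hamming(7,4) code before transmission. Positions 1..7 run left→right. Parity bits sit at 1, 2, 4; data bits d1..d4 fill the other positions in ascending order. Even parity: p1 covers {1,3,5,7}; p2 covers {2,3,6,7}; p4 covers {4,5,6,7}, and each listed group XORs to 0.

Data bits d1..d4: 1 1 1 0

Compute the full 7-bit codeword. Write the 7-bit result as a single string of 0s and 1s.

0010110

Place data at non-parity positions: p1 p2 1 p4 1 1 0
p1 (pos 1,3,5,7): XOR of data positions = 1⊕1⊕0 = 0
p2 (pos 2,3,6,7): XOR of data positions = 1⊕1⊕0 = 0
p4 (pos 4,5,6,7): XOR of data positions = 1⊕1⊕0 = 0
Codeword: 0010110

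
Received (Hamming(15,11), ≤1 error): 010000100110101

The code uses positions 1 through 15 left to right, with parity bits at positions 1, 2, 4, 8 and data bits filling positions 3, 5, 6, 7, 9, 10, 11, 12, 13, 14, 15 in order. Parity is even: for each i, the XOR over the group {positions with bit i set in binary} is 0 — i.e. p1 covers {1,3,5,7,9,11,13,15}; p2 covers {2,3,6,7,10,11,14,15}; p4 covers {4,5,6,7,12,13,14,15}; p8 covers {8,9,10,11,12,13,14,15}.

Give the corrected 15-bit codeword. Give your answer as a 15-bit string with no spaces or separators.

s1 (pos 1,3,5,7,9,11,13,15): 0⊕0⊕0⊕1⊕0⊕1⊕1⊕1 = 0
s2 (pos 2,3,6,7,10,11,14,15): 1⊕0⊕0⊕1⊕1⊕1⊕0⊕1 = 1
s4 (pos 4,5,6,7,12,13,14,15): 0⊕0⊕0⊕1⊕0⊕1⊕0⊕1 = 1
s8 (pos 8,9,10,11,12,13,14,15): 0⊕0⊕1⊕1⊕0⊕1⊕0⊕1 = 0
Syndrome s8…s1 = 0110 → error at position 6.
Flip position 6: 010000100110101 → 010001100110101

010001100110101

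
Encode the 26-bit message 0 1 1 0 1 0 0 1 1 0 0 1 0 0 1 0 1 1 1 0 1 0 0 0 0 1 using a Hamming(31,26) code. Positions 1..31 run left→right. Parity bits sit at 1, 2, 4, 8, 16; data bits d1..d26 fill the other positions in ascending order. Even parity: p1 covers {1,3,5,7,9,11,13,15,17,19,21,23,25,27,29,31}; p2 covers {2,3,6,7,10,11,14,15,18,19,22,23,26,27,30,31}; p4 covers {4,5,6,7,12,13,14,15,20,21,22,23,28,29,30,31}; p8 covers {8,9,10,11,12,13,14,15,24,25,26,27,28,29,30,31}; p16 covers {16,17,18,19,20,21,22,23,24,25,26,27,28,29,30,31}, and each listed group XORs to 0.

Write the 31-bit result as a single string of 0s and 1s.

Place data at non-parity positions: p1 p2 0 p4 1 1 0 p8 1 0 0 1 1 0 0 p16 1 0 0 1 0 1 1 1 0 1 0 0 0 0 1
p1 (pos 1,3,5,7,9,11,13,15,17,19,21,23,25,27,29,31): XOR of data positions = 0⊕1⊕0⊕1⊕0⊕1⊕0⊕1⊕0⊕0⊕1⊕0⊕0⊕0⊕1 = 0
p2 (pos 2,3,6,7,10,11,14,15,18,19,22,23,26,27,30,31): XOR of data positions = 0⊕1⊕0⊕0⊕0⊕0⊕0⊕0⊕0⊕1⊕1⊕1⊕0⊕0⊕1 = 1
p4 (pos 4,5,6,7,12,13,14,15,20,21,22,23,28,29,30,31): XOR of data positions = 1⊕1⊕0⊕1⊕1⊕0⊕0⊕1⊕0⊕1⊕1⊕0⊕0⊕0⊕1 = 0
p8 (pos 8,9,10,11,12,13,14,15,24,25,26,27,28,29,30,31): XOR of data positions = 1⊕0⊕0⊕1⊕1⊕0⊕0⊕1⊕0⊕1⊕0⊕0⊕0⊕0⊕1 = 0
p16 (pos 16,17,18,19,20,21,22,23,24,25,26,27,28,29,30,31): XOR of data positions = 1⊕0⊕0⊕1⊕0⊕1⊕1⊕1⊕0⊕1⊕0⊕0⊕0⊕0⊕1 = 1
Codeword: 0100110010011001100101110100001

0100110010011001100101110100001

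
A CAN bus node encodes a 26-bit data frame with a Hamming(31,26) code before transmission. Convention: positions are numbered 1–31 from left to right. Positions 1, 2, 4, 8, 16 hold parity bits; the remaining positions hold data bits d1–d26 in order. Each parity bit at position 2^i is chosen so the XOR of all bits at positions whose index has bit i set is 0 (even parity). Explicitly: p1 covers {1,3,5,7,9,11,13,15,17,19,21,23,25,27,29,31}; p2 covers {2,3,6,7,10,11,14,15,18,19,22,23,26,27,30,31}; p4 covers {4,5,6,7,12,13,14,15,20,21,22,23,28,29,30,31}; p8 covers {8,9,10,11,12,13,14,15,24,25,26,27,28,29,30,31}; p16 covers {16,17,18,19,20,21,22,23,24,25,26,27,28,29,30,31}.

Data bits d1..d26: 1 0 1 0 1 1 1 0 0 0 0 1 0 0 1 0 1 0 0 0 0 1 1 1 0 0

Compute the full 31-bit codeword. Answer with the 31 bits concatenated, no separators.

Place data at non-parity positions: p1 p2 1 p4 0 1 0 p8 1 1 1 0 0 0 0 p16 1 0 0 1 0 1 0 0 0 0 1 1 1 0 0
p1 (pos 1,3,5,7,9,11,13,15,17,19,21,23,25,27,29,31): XOR of data positions = 1⊕0⊕0⊕1⊕1⊕0⊕0⊕1⊕0⊕0⊕0⊕0⊕1⊕1⊕0 = 0
p2 (pos 2,3,6,7,10,11,14,15,18,19,22,23,26,27,30,31): XOR of data positions = 1⊕1⊕0⊕1⊕1⊕0⊕0⊕0⊕0⊕1⊕0⊕0⊕1⊕0⊕0 = 0
p4 (pos 4,5,6,7,12,13,14,15,20,21,22,23,28,29,30,31): XOR of data positions = 0⊕1⊕0⊕0⊕0⊕0⊕0⊕1⊕0⊕1⊕0⊕1⊕1⊕0⊕0 = 1
p8 (pos 8,9,10,11,12,13,14,15,24,25,26,27,28,29,30,31): XOR of data positions = 1⊕1⊕1⊕0⊕0⊕0⊕0⊕0⊕0⊕0⊕1⊕1⊕1⊕0⊕0 = 0
p16 (pos 16,17,18,19,20,21,22,23,24,25,26,27,28,29,30,31): XOR of data positions = 1⊕0⊕0⊕1⊕0⊕1⊕0⊕0⊕0⊕0⊕1⊕1⊕1⊕0⊕0 = 0
Codeword: 0011010011100000100101000011100

0011010011100000100101000011100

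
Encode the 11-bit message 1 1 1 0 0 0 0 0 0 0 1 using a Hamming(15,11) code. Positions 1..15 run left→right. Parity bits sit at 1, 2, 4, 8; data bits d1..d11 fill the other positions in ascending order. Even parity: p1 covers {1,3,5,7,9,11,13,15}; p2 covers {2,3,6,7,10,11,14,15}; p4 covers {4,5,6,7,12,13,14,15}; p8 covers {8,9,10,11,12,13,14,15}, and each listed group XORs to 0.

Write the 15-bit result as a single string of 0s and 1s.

Place data at non-parity positions: p1 p2 1 p4 1 1 0 p8 0 0 0 0 0 0 1
p1 (pos 1,3,5,7,9,11,13,15): XOR of data positions = 1⊕1⊕0⊕0⊕0⊕0⊕1 = 1
p2 (pos 2,3,6,7,10,11,14,15): XOR of data positions = 1⊕1⊕0⊕0⊕0⊕0⊕1 = 1
p4 (pos 4,5,6,7,12,13,14,15): XOR of data positions = 1⊕1⊕0⊕0⊕0⊕0⊕1 = 1
p8 (pos 8,9,10,11,12,13,14,15): XOR of data positions = 0⊕0⊕0⊕0⊕0⊕0⊕1 = 1
Codeword: 111111010000001

111111010000001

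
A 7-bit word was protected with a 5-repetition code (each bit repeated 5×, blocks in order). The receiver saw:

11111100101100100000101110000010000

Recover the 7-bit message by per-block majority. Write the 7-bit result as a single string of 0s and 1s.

Block 1 (11111): 5 ones → 1
Block 2 (10010): 2 ones → 0
Block 3 (11001): 3 ones → 1
Block 4 (00000): 0 ones → 0
Block 5 (10111): 4 ones → 1
Block 6 (00000): 0 ones → 0
Block 7 (10000): 1 one → 0

1010100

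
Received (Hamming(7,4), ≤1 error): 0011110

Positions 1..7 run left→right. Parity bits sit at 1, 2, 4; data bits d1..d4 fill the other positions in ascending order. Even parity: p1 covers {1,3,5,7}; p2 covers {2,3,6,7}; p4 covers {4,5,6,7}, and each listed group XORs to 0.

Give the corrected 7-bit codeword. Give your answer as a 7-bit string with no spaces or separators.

s1 (pos 1,3,5,7): 0⊕1⊕1⊕0 = 0
s2 (pos 2,3,6,7): 0⊕1⊕1⊕0 = 0
s4 (pos 4,5,6,7): 1⊕1⊕1⊕0 = 1
Syndrome s4…s1 = 100 → error at position 4.
Flip position 4: 0011110 → 0010110

0010110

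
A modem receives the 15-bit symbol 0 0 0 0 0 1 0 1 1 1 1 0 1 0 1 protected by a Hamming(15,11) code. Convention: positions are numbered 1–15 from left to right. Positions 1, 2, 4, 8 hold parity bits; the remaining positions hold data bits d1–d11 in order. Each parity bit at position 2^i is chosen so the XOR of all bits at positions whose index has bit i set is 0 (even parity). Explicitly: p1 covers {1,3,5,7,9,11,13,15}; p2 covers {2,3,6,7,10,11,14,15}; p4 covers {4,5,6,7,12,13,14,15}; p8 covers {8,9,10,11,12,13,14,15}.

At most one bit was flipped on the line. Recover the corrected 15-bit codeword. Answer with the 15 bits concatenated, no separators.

000101011110101

s1 (pos 1,3,5,7,9,11,13,15): 0⊕0⊕0⊕0⊕1⊕1⊕1⊕1 = 0
s2 (pos 2,3,6,7,10,11,14,15): 0⊕0⊕1⊕0⊕1⊕1⊕0⊕1 = 0
s4 (pos 4,5,6,7,12,13,14,15): 0⊕0⊕1⊕0⊕0⊕1⊕0⊕1 = 1
s8 (pos 8,9,10,11,12,13,14,15): 1⊕1⊕1⊕1⊕0⊕1⊕0⊕1 = 0
Syndrome s8…s1 = 0100 → error at position 4.
Flip position 4: 000001011110101 → 000101011110101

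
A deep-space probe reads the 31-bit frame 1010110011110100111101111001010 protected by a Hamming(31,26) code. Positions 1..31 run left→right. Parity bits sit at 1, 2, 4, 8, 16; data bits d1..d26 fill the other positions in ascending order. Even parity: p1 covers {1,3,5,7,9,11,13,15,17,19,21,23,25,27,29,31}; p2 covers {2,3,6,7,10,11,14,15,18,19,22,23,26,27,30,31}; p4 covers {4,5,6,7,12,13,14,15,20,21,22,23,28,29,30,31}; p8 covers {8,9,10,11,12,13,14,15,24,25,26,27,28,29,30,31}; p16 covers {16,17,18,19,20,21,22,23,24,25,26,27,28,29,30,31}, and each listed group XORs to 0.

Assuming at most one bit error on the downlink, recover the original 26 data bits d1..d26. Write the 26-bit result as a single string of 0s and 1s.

s1 (pos 1,3,5,7,9,11,13,15,17,19,21,23,25,27,29,31): 1⊕1⊕1⊕0⊕1⊕1⊕0⊕0⊕1⊕1⊕0⊕1⊕1⊕0⊕0⊕0 = 1
s2 (pos 2,3,6,7,10,11,14,15,18,19,22,23,26,27,30,31): 0⊕1⊕1⊕0⊕1⊕1⊕1⊕0⊕1⊕1⊕1⊕1⊕0⊕0⊕1⊕0 = 0
s4 (pos 4,5,6,7,12,13,14,15,20,21,22,23,28,29,30,31): 0⊕1⊕1⊕0⊕1⊕0⊕1⊕0⊕1⊕0⊕1⊕1⊕1⊕0⊕1⊕0 = 1
s8 (pos 8,9,10,11,12,13,14,15,24,25,26,27,28,29,30,31): 0⊕1⊕1⊕1⊕1⊕0⊕1⊕0⊕1⊕1⊕0⊕0⊕1⊕0⊕1⊕0 = 1
s16 (pos 16,17,18,19,20,21,22,23,24,25,26,27,28,29,30,31): 0⊕1⊕1⊕1⊕1⊕0⊕1⊕1⊕1⊕1⊕0⊕0⊕1⊕0⊕1⊕0 = 0
Syndrome s16…s1 = 01101 → error at position 13.
Flip position 13: 1010110011110100111101111001010 → 1010110011111100111101111001010
Read data bits from positions 3,5,6,7,9,10,11,12,13,14,15,17,18,19,20,21,22,23,24,25,26,27,28,29,30,31: 11101111110111101111001010

11101111110111101111001010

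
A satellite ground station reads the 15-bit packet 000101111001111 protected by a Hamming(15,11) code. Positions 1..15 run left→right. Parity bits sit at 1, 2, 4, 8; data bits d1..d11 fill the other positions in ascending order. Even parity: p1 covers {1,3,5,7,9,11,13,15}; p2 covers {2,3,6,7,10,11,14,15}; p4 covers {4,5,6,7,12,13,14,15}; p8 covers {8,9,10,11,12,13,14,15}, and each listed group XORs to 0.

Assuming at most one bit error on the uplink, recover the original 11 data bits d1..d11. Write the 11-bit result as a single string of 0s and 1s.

s1 (pos 1,3,5,7,9,11,13,15): 0⊕0⊕0⊕1⊕1⊕0⊕1⊕1 = 0
s2 (pos 2,3,6,7,10,11,14,15): 0⊕0⊕1⊕1⊕0⊕0⊕1⊕1 = 0
s4 (pos 4,5,6,7,12,13,14,15): 1⊕0⊕1⊕1⊕1⊕1⊕1⊕1 = 1
s8 (pos 8,9,10,11,12,13,14,15): 1⊕1⊕0⊕0⊕1⊕1⊕1⊕1 = 0
Syndrome s8…s1 = 0100 → error at position 4.
Flip position 4: 000101111001111 → 000001111001111
Read data bits from positions 3,5,6,7,9,10,11,12,13,14,15: 00111001111

00111001111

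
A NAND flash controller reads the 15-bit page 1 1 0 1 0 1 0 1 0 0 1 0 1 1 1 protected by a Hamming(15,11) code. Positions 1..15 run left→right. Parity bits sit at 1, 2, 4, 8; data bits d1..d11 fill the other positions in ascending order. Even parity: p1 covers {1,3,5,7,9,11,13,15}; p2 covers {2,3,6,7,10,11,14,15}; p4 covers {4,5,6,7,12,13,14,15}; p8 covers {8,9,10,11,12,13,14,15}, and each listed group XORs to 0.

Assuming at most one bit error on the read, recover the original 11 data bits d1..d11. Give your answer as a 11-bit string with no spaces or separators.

00100010101

s1 (pos 1,3,5,7,9,11,13,15): 1⊕0⊕0⊕0⊕0⊕1⊕1⊕1 = 0
s2 (pos 2,3,6,7,10,11,14,15): 1⊕0⊕1⊕0⊕0⊕1⊕1⊕1 = 1
s4 (pos 4,5,6,7,12,13,14,15): 1⊕0⊕1⊕0⊕0⊕1⊕1⊕1 = 1
s8 (pos 8,9,10,11,12,13,14,15): 1⊕0⊕0⊕1⊕0⊕1⊕1⊕1 = 1
Syndrome s8…s1 = 1110 → error at position 14.
Flip position 14: 110101010010111 → 110101010010101
Read data bits from positions 3,5,6,7,9,10,11,12,13,14,15: 00100010101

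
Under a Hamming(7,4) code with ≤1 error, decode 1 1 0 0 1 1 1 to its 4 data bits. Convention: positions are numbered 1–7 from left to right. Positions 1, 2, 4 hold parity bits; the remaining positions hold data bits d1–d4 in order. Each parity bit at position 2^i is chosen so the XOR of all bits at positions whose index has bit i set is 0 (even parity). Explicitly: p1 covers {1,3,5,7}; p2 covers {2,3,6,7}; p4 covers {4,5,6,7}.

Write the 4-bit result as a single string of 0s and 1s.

s1 (pos 1,3,5,7): 1⊕0⊕1⊕1 = 1
s2 (pos 2,3,6,7): 1⊕0⊕1⊕1 = 1
s4 (pos 4,5,6,7): 0⊕1⊕1⊕1 = 1
Syndrome s4…s1 = 111 → error at position 7.
Flip position 7: 1100111 → 1100110
Read data bits from positions 3,5,6,7: 0110

0110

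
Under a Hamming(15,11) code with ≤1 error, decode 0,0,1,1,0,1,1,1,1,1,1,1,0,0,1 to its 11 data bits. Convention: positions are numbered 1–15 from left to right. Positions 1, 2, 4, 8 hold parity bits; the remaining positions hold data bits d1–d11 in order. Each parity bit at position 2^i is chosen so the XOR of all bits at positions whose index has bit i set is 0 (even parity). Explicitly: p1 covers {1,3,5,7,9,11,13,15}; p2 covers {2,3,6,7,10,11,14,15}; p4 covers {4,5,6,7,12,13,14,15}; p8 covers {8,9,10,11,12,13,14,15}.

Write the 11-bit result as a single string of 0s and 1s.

11111111001

s1 (pos 1,3,5,7,9,11,13,15): 0⊕1⊕0⊕1⊕1⊕1⊕0⊕1 = 1
s2 (pos 2,3,6,7,10,11,14,15): 0⊕1⊕1⊕1⊕1⊕1⊕0⊕1 = 0
s4 (pos 4,5,6,7,12,13,14,15): 1⊕0⊕1⊕1⊕1⊕0⊕0⊕1 = 1
s8 (pos 8,9,10,11,12,13,14,15): 1⊕1⊕1⊕1⊕1⊕0⊕0⊕1 = 0
Syndrome s8…s1 = 0101 → error at position 5.
Flip position 5: 001101111111001 → 001111111111001
Read data bits from positions 3,5,6,7,9,10,11,12,13,14,15: 11111111001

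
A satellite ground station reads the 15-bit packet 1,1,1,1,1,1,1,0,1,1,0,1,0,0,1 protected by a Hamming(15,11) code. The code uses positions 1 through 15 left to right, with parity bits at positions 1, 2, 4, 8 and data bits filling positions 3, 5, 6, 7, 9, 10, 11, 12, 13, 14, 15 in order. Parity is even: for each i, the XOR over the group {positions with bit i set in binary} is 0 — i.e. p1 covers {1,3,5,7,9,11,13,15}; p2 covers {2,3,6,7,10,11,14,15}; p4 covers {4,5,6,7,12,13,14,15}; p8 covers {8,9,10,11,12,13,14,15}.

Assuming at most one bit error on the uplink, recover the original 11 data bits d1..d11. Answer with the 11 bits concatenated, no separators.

11111101001

s1 (pos 1,3,5,7,9,11,13,15): 1⊕1⊕1⊕1⊕1⊕0⊕0⊕1 = 0
s2 (pos 2,3,6,7,10,11,14,15): 1⊕1⊕1⊕1⊕1⊕0⊕0⊕1 = 0
s4 (pos 4,5,6,7,12,13,14,15): 1⊕1⊕1⊕1⊕1⊕0⊕0⊕1 = 0
s8 (pos 8,9,10,11,12,13,14,15): 0⊕1⊕1⊕0⊕1⊕0⊕0⊕1 = 0
Syndrome s8…s1 = 0000 → no error.
Read data bits from positions 3,5,6,7,9,10,11,12,13,14,15: 11111101001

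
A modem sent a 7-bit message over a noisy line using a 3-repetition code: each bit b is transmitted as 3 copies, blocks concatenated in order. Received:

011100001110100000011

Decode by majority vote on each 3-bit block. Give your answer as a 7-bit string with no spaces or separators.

Block 1 (011): 2 ones → 1
Block 2 (100): 1 one → 0
Block 3 (001): 1 one → 0
Block 4 (110): 2 ones → 1
Block 5 (100): 1 one → 0
Block 6 (000): 0 ones → 0
Block 7 (011): 2 ones → 1

1001001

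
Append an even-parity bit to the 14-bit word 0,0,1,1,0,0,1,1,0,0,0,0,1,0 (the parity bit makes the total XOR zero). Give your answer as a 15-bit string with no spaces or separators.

XOR of the 14 data bits: 0⊕0⊕1⊕1⊕0⊕0⊕1⊕1⊕0⊕0⊕0⊕0⊕1⊕0 = 1
Parity bit = 1 (so all 15 bits XOR to 0).

001100110000101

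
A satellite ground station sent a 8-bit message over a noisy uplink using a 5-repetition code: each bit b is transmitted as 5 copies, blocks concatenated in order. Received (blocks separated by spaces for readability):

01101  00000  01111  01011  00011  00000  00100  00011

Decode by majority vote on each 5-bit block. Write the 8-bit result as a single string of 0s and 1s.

10110000

Block 1 (01101): 3 ones → 1
Block 2 (00000): 0 ones → 0
Block 3 (01111): 4 ones → 1
Block 4 (01011): 3 ones → 1
Block 5 (00011): 2 ones → 0
Block 6 (00000): 0 ones → 0
Block 7 (00100): 1 one → 0
Block 8 (00011): 2 ones → 0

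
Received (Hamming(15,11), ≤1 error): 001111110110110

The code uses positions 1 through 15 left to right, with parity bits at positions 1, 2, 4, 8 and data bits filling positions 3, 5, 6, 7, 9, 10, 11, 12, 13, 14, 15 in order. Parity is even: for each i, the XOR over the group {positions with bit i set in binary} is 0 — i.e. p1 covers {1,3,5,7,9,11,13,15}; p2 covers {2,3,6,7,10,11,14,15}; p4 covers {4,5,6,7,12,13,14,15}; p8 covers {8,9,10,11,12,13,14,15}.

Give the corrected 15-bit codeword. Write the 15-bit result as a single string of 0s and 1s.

s1 (pos 1,3,5,7,9,11,13,15): 0⊕1⊕1⊕1⊕0⊕1⊕1⊕0 = 1
s2 (pos 2,3,6,7,10,11,14,15): 0⊕1⊕1⊕1⊕1⊕1⊕1⊕0 = 0
s4 (pos 4,5,6,7,12,13,14,15): 1⊕1⊕1⊕1⊕0⊕1⊕1⊕0 = 0
s8 (pos 8,9,10,11,12,13,14,15): 1⊕0⊕1⊕1⊕0⊕1⊕1⊕0 = 1
Syndrome s8…s1 = 1001 → error at position 9.
Flip position 9: 001111110110110 → 001111111110110

001111111110110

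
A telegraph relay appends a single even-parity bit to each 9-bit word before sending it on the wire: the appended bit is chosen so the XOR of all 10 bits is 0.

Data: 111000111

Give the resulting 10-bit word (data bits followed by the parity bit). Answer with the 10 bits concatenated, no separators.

1110001110

XOR of the 9 data bits: 1⊕1⊕1⊕0⊕0⊕0⊕1⊕1⊕1 = 0
Parity bit = 0 (so all 10 bits XOR to 0).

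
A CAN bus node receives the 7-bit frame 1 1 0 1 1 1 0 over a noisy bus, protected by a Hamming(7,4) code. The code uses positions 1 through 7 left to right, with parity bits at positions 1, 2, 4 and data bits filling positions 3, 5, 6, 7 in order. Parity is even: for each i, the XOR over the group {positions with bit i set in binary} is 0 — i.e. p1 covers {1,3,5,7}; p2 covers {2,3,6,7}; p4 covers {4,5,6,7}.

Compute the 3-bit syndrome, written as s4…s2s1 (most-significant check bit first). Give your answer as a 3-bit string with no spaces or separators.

s1 (pos 1,3,5,7): 1⊕0⊕1⊕0 = 0
s2 (pos 2,3,6,7): 1⊕0⊕1⊕0 = 0
s4 (pos 4,5,6,7): 1⊕1⊕1⊕0 = 1
Syndrome s4…s1 = 100 → error at position 4.

100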